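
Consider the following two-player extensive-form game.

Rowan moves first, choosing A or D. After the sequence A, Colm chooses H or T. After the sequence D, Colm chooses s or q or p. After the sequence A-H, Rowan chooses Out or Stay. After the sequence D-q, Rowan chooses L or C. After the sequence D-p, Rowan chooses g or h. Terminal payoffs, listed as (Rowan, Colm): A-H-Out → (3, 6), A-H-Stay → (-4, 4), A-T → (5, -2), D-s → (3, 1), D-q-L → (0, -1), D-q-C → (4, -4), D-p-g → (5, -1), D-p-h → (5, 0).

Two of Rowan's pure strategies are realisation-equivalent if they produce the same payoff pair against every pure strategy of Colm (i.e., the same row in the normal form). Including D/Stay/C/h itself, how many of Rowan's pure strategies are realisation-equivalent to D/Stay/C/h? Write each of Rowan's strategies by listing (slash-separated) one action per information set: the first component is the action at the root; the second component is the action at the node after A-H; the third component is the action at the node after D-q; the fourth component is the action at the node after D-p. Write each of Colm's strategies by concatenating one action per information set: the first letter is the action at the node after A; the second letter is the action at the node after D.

2

Row for D/Stay/C/h (columns Hs, Hq, Hp, Ts, Tq, Tp): (3,1) (4,-4) (5,0) (3,1) (4,-4) (5,0).
Under D/Stay/C/h, Rowan's choice at the node after A-H can never be reached regardless of what Colm does, so varying those choices leaves every outcome unchanged.
Holding the reachable choices fixed and varying the unreachable one freely already gives 2 equivalent strategies.
No other strategy reproduces this row, so those 2 are the full class: D/Out/C/h, D/Stay/C/h.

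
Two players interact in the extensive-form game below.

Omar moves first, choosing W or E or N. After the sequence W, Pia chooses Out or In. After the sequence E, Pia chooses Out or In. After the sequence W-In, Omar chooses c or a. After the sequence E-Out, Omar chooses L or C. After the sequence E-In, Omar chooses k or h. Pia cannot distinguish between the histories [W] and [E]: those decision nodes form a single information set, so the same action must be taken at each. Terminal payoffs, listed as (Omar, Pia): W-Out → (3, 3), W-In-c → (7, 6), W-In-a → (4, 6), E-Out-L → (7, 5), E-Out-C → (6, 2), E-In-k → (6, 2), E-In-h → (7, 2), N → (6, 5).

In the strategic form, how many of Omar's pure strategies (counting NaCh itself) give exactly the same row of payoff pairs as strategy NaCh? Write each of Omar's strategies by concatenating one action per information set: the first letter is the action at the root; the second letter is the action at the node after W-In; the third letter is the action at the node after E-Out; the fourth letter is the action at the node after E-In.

Row for NaCh (columns Out, In): (6,5) (6,5).
Under NaCh, Omar's choice at the node after W-In and at the node after E-Out and at the node after E-In can never be reached regardless of what Pia does, so varying those choices leaves every outcome unchanged.
Holding the reachable choices fixed and varying the unreachable ones freely already gives 2 × 2 × 2 = 8 equivalent strategies.
No other strategy reproduces this row, so those 8 are the full class: NcLk, NcLh, NcCk, NcCh, NaLk, NaLh, NaCk, NaCh.

8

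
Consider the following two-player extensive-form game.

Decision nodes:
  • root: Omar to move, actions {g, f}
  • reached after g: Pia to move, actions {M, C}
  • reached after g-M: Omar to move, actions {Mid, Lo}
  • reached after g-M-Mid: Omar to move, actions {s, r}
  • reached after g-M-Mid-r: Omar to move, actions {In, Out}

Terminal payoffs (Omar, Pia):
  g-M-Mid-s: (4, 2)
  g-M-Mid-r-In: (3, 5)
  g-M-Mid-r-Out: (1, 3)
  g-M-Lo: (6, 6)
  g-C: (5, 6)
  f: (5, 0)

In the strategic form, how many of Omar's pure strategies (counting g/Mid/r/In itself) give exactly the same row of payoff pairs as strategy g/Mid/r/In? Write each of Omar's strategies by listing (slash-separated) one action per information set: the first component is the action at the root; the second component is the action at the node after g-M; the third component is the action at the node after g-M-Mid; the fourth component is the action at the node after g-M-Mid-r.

Row for g/Mid/r/In (columns M, C): (3,5) (5,6).
Every one of Omar's information sets is on the play path for some reply by Pia when Omar follows g/Mid/r/In.
Changing the action at any of them therefore changes at least one column, so only g/Mid/r/In itself gives this row.

1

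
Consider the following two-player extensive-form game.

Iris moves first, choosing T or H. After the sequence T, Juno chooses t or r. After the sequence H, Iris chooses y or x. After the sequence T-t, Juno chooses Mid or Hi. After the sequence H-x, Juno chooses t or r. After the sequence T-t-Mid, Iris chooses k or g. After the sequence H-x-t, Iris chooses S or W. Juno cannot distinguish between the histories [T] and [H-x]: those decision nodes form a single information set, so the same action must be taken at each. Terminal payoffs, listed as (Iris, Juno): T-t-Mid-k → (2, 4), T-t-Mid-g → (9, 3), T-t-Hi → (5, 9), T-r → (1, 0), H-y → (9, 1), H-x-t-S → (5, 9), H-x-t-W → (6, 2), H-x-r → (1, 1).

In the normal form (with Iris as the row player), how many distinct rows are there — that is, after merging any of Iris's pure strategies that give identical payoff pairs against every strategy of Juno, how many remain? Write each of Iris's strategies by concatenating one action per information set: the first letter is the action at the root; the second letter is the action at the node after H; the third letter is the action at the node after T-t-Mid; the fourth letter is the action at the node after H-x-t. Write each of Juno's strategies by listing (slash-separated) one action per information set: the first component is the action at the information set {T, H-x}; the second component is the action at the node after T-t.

Iris has 16 pure strategies: TykS, TykW, TygS, TygW, TxkS, TxkW, TxgS, TxgW, HykS, HykW, HygS, HygW, HxkS, HxkW, HxgS, HxgW. Columns: t/Mid, t/Hi, r/Mid, r/Hi.
{TykS, TykW, TxkS, TxkW} → row (2,4) (5,9) (1,0) (1,0)
{TygS, TygW, TxgS, TxgW} → row (9,3) (5,9) (1,0) (1,0)
{HykS, HykW, HygS, HygW} → row (9,1) (9,1) (9,1) (9,1)
{HxkS, HxgS} → row (5,9) (5,9) (1,1) (1,1)
{HxkW, HxgW} → row (6,2) (6,2) (1,1) (1,1)
That's 5 distinct rows out of 16 strategies.

5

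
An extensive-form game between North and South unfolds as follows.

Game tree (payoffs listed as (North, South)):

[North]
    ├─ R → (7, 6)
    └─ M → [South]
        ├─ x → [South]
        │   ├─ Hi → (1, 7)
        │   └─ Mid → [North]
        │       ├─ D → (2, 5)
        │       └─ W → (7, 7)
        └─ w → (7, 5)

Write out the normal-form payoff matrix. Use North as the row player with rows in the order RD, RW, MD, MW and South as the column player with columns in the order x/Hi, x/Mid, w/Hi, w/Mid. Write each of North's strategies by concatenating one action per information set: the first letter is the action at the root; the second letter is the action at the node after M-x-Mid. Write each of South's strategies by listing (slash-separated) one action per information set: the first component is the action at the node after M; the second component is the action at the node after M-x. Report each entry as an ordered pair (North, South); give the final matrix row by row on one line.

Row RD: x/Hi→(7,6), x/Mid→(7,6), w/Hi→(7,6), w/Mid→(7,6)
Row RW: x/Hi→(7,6), x/Mid→(7,6), w/Hi→(7,6), w/Mid→(7,6)
Row MD: x/Hi→(1,7), x/Mid→(2,5), w/Hi→(7,5), w/Mid→(7,5)
Row MW: x/Hi→(1,7), x/Mid→(7,7), w/Hi→(7,5), w/Mid→(7,5)

RD: (7,6) (7,6) (7,6) (7,6) | RW: (7,6) (7,6) (7,6) (7,6) | MD: (1,7) (2,5) (7,5) (7,5) | MW: (1,7) (7,7) (7,5) (7,5)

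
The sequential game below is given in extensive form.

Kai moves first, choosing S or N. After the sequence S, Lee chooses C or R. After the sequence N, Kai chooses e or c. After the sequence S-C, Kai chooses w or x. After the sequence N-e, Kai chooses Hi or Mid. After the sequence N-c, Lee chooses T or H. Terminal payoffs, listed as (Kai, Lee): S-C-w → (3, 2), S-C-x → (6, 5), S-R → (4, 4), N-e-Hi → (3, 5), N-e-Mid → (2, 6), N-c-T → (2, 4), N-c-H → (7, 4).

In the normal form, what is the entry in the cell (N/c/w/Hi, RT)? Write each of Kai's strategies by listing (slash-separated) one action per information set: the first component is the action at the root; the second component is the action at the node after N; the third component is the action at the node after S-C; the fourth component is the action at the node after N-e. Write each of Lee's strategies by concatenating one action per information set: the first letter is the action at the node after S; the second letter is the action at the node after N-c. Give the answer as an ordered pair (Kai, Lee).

Trace the play path from the root:
  Kai plays N
  Kai plays c at [N]
  Lee plays T at [N-c]
→ terminal payoff (2, 4).
(Kai's choice at the node after S-C is never reached on this path, so it doesn't affect the outcome.)

(2, 4)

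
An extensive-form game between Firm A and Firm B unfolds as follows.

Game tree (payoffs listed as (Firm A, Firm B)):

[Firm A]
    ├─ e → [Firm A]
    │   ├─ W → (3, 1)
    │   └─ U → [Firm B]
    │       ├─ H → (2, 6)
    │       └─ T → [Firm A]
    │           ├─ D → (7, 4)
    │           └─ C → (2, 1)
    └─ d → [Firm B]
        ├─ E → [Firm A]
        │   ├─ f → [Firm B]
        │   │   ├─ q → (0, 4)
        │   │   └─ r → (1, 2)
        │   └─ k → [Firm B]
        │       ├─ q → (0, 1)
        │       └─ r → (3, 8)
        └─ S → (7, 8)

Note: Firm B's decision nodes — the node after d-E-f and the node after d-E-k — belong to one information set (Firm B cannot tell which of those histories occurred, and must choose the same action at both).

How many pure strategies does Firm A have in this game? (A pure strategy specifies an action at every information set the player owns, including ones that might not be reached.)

Firm A owns the root with actions {e, d} — two choices.
Firm A owns the node after e with actions {W, U} — two choices.
Firm A owns the node after d-E with actions {f, k} — two choices.
Firm A owns the node after e-U-T with actions {D, C} — two choices.
A pure strategy fixes one action at each information set independently, so the count is the product 2 × 2 × 2 × 2 = 16.
(For reference, Firm B has 8 pure strategies, giving a 16×8 normal-form matrix.)

16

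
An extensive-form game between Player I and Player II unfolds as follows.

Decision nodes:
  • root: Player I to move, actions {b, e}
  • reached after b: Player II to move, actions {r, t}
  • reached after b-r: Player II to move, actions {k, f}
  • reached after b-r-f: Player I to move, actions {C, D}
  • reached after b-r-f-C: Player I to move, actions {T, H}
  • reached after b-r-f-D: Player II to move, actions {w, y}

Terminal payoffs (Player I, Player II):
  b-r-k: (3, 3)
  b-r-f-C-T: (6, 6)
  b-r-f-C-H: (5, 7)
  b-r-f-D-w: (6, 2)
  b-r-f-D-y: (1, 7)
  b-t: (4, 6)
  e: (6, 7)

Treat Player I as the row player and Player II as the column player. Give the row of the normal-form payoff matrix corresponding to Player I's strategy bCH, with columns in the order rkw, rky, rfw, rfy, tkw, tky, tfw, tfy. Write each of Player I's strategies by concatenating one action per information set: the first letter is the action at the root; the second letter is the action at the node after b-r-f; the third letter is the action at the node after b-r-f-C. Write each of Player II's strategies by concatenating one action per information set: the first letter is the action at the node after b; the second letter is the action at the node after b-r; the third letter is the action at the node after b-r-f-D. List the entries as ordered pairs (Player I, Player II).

vs rkw: Player I plays b → Player II plays r at [b] → Player II plays k at [b-r] → (3, 3)
vs rky: Player I plays b → Player II plays r at [b] → Player II plays k at [b-r] → (3, 3)
vs rfw: Player I plays b → Player II plays r at [b] → Player II plays f at [b-r] → Player I plays C at [b-r-f] → Player I plays H at [b-r-f-C] → (5, 7)
vs rfy: Player I plays b → Player II plays r at [b] → Player II plays f at [b-r] → Player I plays C at [b-r-f] → Player I plays H at [b-r-f-C] → (5, 7)
vs tkw: Player I plays b → Player II plays t at [b] → (4, 6)
vs tky: Player I plays b → Player II plays t at [b] → (4, 6)
vs tfw: Player I plays b → Player II plays t at [b] → (4, 6)
vs tfy: Player I plays b → Player II plays t at [b] → (4, 6)

(3,3) (3,3) (5,7) (5,7) (4,6) (4,6) (4,6) (4,6)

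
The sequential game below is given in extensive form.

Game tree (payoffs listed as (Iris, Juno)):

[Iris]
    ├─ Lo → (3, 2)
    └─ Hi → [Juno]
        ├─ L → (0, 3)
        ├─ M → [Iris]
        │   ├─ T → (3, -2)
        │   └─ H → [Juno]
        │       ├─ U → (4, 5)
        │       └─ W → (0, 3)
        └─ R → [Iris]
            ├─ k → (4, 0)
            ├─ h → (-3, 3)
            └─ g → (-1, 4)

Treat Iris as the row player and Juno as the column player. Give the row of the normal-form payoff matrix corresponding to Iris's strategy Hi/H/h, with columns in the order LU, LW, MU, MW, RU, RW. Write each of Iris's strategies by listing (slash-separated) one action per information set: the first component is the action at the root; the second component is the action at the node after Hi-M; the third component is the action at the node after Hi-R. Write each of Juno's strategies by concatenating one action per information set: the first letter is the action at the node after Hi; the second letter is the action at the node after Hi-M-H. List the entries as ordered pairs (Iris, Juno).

(0,3) (0,3) (4,5) (0,3) (-3,3) (-3,3)

vs LU: Iris plays Hi → Juno plays L at [Hi] → (0, 3)
vs LW: Iris plays Hi → Juno plays L at [Hi] → (0, 3)
vs MU: Iris plays Hi → Juno plays M at [Hi] → Iris plays H at [Hi-M] → Juno plays U at [Hi-M-H] → (4, 5)
vs MW: Iris plays Hi → Juno plays M at [Hi] → Iris plays H at [Hi-M] → Juno plays W at [Hi-M-H] → (0, 3)
vs RU: Iris plays Hi → Juno plays R at [Hi] → Iris plays h at [Hi-R] → (-3, 3)
vs RW: Iris plays Hi → Juno plays R at [Hi] → Iris plays h at [Hi-R] → (-3, 3)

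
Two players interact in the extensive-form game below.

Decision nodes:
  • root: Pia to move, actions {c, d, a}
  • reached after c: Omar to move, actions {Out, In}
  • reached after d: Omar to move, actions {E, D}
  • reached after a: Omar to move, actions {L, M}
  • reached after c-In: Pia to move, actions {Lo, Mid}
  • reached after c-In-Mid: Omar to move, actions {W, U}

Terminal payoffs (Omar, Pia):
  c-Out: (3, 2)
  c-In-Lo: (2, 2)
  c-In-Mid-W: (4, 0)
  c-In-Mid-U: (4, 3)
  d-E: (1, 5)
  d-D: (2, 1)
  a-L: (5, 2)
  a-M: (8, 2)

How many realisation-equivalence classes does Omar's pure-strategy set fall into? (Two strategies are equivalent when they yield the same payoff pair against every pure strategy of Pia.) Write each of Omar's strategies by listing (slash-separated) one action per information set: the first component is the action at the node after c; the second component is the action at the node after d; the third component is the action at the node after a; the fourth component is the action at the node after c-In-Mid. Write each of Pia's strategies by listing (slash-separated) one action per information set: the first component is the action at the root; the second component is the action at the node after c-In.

12

Omar has 16 pure strategies: Out/E/L/W, Out/E/L/U, Out/E/M/W, Out/E/M/U, Out/D/L/W, Out/D/L/U, Out/D/M/W, Out/D/M/U, In/E/L/W, In/E/L/U, In/E/M/W, In/E/M/U, In/D/L/W, In/D/L/U, In/D/M/W, In/D/M/U. Columns: c/Lo, c/Mid, d/Lo, d/Mid, a/Lo, a/Mid.
{Out/E/L/W, Out/E/L/U} → row (3,2) (3,2) (1,5) (1,5) (5,2) (5,2)
{Out/E/M/W, Out/E/M/U} → row (3,2) (3,2) (1,5) (1,5) (8,2) (8,2)
{Out/D/L/W, Out/D/L/U} → row (3,2) (3,2) (2,1) (2,1) (5,2) (5,2)
{Out/D/M/W, Out/D/M/U} → row (3,2) (3,2) (2,1) (2,1) (8,2) (8,2)
{In/E/L/W} → row (2,2) (4,0) (1,5) (1,5) (5,2) (5,2)
{In/E/L/U} → row (2,2) (4,3) (1,5) (1,5) (5,2) (5,2)
{In/E/M/W} → row (2,2) (4,0) (1,5) (1,5) (8,2) (8,2)
{In/E/M/U} → row (2,2) (4,3) (1,5) (1,5) (8,2) (8,2)
{In/D/L/W} → row (2,2) (4,0) (2,1) (2,1) (5,2) (5,2)
{In/D/L/U} → row (2,2) (4,3) (2,1) (2,1) (5,2) (5,2)
{In/D/M/W} → row (2,2) (4,0) (2,1) (2,1) (8,2) (8,2)
{In/D/M/U} → row (2,2) (4,3) (2,1) (2,1) (8,2) (8,2)
That's 12 distinct rows out of 16 strategies.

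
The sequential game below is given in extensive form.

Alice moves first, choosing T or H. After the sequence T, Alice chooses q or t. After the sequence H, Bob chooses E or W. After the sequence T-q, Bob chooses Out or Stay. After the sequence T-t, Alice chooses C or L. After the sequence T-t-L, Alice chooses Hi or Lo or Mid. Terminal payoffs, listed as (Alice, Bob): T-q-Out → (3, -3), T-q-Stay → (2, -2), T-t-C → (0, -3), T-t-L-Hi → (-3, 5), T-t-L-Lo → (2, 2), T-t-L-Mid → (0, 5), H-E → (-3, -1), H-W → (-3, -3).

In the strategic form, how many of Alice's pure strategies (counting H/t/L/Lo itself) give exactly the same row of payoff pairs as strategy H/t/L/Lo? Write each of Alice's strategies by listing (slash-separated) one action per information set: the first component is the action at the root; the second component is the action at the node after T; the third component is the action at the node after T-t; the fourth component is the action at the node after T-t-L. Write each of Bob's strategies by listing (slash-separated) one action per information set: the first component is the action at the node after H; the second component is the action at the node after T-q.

12

Row for H/t/L/Lo (columns E/Out, E/Stay, W/Out, W/Stay): (-3,-1) (-3,-1) (-3,-3) (-3,-3).
Under H/t/L/Lo, Alice's choice at the node after T and at the node after T-t and at the node after T-t-L can never be reached regardless of what Bob does, so varying those choices leaves every outcome unchanged.
Holding the reachable choices fixed and varying the unreachable ones freely already gives 2 × 2 × 3 = 12 equivalent strategies.
No other strategy reproduces this row, so those 12 are the full class: H/q/C/Hi, H/q/C/Lo, H/q/C/Mid, H/q/L/Hi, H/q/L/Lo, H/q/L/Mid, H/t/C/Hi, H/t/C/Lo, H/t/C/Mid, H/t/L/Hi, H/t/L/Lo, H/t/L/Mid.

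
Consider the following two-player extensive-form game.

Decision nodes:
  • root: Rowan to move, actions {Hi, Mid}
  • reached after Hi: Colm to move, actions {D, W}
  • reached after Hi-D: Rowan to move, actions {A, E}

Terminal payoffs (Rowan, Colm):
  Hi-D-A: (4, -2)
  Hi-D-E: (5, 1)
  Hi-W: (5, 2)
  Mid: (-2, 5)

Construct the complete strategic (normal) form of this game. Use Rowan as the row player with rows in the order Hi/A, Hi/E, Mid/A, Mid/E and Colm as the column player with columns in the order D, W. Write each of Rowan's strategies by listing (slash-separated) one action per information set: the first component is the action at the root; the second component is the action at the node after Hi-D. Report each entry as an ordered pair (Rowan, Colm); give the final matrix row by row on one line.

Hi/A: (4,-2) (5,2) | Hi/E: (5,1) (5,2) | Mid/A: (-2,5) (-2,5) | Mid/E: (-2,5) (-2,5)

             D        W
 Hi/A   (4,-2)    (5,2)
 Hi/E    (5,1)    (5,2)
Mid/A   (-2,5)   (-2,5)
Mid/E   (-2,5)   (-2,5)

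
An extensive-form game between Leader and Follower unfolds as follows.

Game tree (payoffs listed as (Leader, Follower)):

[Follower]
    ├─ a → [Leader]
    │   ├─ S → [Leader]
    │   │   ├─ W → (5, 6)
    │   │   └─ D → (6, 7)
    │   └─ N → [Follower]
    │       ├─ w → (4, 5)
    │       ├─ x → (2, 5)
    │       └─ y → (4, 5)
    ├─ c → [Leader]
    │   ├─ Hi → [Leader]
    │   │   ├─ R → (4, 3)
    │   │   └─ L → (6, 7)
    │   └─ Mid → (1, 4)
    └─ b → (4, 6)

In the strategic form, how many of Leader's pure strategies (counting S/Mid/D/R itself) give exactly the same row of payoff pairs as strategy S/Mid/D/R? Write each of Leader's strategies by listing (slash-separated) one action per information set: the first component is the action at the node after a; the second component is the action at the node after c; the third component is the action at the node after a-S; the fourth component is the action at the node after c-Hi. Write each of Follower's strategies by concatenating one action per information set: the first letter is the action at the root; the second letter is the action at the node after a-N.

2

Row for S/Mid/D/R (columns aw, ax, ay, cw, cx, cy, bw, bx, by): (6,7) (6,7) (6,7) (1,4) (1,4) (1,4) (4,6) (4,6) (4,6).
Under S/Mid/D/R, Leader's choice at the node after c-Hi can never be reached regardless of what Follower does, so varying those choices leaves every outcome unchanged.
Holding the reachable choices fixed and varying the unreachable one freely already gives 2 equivalent strategies.
No other strategy reproduces this row, so those 2 are the full class: S/Mid/D/R, S/Mid/D/L.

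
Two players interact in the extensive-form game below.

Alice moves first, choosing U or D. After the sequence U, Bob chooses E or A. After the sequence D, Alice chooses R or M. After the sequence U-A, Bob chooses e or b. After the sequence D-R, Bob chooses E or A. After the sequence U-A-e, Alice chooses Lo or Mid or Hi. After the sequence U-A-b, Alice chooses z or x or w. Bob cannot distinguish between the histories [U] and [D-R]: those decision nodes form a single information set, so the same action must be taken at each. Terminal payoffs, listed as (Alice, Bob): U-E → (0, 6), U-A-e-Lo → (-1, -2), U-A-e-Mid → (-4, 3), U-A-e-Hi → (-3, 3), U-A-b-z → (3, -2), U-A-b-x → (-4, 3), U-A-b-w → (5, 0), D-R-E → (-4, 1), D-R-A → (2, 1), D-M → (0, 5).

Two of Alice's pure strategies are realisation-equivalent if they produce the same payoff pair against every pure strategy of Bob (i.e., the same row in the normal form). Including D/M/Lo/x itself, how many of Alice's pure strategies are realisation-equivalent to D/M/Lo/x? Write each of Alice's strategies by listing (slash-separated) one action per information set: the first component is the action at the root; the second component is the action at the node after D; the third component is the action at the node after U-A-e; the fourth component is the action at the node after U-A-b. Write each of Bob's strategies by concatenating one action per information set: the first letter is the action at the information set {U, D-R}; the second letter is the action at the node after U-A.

9

Row for D/M/Lo/x (columns Ee, Eb, Ae, Ab): (0,5) (0,5) (0,5) (0,5).
Under D/M/Lo/x, Alice's choice at the node after U-A-e and at the node after U-A-b can never be reached regardless of what Bob does, so varying those choices leaves every outcome unchanged.
Holding the reachable choices fixed and varying the unreachable ones freely already gives 3 × 3 = 9 equivalent strategies.
No other strategy reproduces this row, so those 9 are the full class: D/M/Lo/z, D/M/Lo/x, D/M/Lo/w, D/M/Mid/z, D/M/Mid/x, D/M/Mid/w, D/M/Hi/z, D/M/Hi/x, D/M/Hi/w.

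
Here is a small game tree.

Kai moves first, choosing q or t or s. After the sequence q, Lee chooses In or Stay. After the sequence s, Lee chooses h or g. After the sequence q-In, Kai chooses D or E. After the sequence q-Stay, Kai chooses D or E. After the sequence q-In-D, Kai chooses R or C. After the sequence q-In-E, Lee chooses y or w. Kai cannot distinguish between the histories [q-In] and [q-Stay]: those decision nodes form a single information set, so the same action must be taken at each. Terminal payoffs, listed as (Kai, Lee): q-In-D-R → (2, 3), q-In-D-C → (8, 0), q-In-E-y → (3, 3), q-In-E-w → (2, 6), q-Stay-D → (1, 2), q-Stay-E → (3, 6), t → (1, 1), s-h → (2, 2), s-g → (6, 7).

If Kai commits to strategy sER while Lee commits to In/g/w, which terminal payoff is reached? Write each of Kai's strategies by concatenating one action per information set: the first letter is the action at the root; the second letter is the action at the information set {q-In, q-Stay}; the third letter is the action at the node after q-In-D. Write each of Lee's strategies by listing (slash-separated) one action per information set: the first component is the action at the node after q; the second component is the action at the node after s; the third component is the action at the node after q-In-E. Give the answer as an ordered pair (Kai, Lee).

Trace the play path from the root:
  Kai plays s
  Lee plays g at [s]
→ terminal payoff (6, 7).
(Kai's choice at the information set {q-In, q-Stay} is never reached on this path, so it doesn't affect the outcome.)

(6, 7)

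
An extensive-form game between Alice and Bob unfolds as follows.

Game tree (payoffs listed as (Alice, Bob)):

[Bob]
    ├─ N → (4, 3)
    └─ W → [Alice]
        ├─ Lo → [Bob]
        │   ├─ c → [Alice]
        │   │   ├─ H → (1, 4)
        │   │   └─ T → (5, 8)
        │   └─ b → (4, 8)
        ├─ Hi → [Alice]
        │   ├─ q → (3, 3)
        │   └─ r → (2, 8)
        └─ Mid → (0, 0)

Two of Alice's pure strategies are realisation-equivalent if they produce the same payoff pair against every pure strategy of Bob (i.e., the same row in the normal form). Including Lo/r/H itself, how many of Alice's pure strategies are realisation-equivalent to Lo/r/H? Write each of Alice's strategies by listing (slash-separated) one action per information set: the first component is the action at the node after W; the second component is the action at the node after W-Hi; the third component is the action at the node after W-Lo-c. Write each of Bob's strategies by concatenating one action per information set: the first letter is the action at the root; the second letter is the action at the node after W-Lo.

Row for Lo/r/H (columns Nc, Nb, Wc, Wb): (4,3) (4,3) (1,4) (4,8).
Under Lo/r/H, Alice's choice at the node after W-Hi can never be reached regardless of what Bob does, so varying those choices leaves every outcome unchanged.
Holding the reachable choices fixed and varying the unreachable one freely already gives 2 equivalent strategies.
No other strategy reproduces this row, so those 2 are the full class: Lo/q/H, Lo/r/H.

2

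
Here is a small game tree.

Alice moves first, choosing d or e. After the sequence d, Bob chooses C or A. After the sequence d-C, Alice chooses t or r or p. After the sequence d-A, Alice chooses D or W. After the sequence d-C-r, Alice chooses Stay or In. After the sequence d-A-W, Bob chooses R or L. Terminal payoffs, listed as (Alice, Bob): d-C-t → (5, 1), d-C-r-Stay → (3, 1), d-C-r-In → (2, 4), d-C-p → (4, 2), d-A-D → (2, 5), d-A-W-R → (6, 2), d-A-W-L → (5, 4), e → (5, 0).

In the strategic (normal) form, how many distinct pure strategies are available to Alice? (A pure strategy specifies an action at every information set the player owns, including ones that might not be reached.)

24

Alice owns the root with actions {d, e} — two choices.
Alice owns the node after d-C with actions {t, r, p} — three choices.
Alice owns the node after d-A with actions {D, W} — two choices.
Alice owns the node after d-C-r with actions {Stay, In} — two choices.
A pure strategy fixes one action at each information set independently, so the count is the product 2 × 3 × 2 × 2 = 24.
(For reference, Bob has 4 pure strategies, giving a 24×4 normal-form matrix.)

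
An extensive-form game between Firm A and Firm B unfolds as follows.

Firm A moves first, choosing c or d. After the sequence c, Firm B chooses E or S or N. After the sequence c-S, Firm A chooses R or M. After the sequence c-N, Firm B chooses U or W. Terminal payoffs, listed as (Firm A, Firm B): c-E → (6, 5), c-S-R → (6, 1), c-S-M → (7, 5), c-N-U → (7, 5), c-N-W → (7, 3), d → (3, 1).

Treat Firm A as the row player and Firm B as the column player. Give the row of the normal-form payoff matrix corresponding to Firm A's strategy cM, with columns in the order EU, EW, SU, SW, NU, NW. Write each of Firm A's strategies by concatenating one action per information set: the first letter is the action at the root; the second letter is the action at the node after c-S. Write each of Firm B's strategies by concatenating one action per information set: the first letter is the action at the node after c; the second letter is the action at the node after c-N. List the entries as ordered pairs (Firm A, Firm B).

vs EU: Firm A plays c → Firm B plays E at [c] → (6, 5)
vs EW: Firm A plays c → Firm B plays E at [c] → (6, 5)
vs SU: Firm A plays c → Firm B plays S at [c] → Firm A plays M at [c-S] → (7, 5)
vs SW: Firm A plays c → Firm B plays S at [c] → Firm A plays M at [c-S] → (7, 5)
vs NU: Firm A plays c → Firm B plays N at [c] → Firm B plays U at [c-N] → (7, 5)
vs NW: Firm A plays c → Firm B plays N at [c] → Firm B plays W at [c-N] → (7, 3)

(6,5) (6,5) (7,5) (7,5) (7,5) (7,3)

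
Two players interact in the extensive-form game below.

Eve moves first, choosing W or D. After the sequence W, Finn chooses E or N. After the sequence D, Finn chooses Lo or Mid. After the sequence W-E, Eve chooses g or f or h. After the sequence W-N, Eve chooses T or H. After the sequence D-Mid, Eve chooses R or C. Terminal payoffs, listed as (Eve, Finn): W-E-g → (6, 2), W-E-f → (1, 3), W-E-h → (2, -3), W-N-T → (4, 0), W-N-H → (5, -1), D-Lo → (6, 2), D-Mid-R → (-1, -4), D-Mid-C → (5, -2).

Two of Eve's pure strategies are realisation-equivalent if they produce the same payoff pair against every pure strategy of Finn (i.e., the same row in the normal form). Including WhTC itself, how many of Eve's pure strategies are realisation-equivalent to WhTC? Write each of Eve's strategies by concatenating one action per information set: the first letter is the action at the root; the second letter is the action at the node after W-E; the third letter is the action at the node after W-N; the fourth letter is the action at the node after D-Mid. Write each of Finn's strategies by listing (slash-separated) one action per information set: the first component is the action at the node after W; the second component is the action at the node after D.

Row for WhTC (columns E/Lo, E/Mid, N/Lo, N/Mid): (2,-3) (2,-3) (4,0) (4,0).
Under WhTC, Eve's choice at the node after D-Mid can never be reached regardless of what Finn does, so varying those choices leaves every outcome unchanged.
Holding the reachable choices fixed and varying the unreachable one freely already gives 2 equivalent strategies.
No other strategy reproduces this row, so those 2 are the full class: WhTR, WhTC.

2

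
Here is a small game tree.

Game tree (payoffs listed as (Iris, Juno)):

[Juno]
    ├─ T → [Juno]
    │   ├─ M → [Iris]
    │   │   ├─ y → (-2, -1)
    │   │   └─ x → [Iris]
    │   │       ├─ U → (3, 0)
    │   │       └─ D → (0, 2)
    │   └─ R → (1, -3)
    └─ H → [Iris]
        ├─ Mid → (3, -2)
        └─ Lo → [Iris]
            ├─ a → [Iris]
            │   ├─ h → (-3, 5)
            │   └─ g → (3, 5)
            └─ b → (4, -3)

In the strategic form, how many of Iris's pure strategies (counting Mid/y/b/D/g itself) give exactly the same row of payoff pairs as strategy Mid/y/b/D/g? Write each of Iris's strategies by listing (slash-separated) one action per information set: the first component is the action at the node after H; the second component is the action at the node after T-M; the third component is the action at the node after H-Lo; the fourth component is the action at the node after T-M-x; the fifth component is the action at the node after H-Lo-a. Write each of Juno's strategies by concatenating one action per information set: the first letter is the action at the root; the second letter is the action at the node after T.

8

Row for Mid/y/b/D/g (columns TM, TR, HM, HR): (-2,-1) (1,-3) (3,-2) (3,-2).
Under Mid/y/b/D/g, Iris's choice at the node after H-Lo and at the node after T-M-x and at the node after H-Lo-a can never be reached regardless of what Juno does, so varying those choices leaves every outcome unchanged.
Holding the reachable choices fixed and varying the unreachable ones freely already gives 2 × 2 × 2 = 8 equivalent strategies.
No other strategy reproduces this row, so those 8 are the full class: Mid/y/a/U/h, Mid/y/a/U/g, Mid/y/a/D/h, Mid/y/a/D/g, Mid/y/b/U/h, Mid/y/b/U/g, Mid/y/b/D/h, Mid/y/b/D/g.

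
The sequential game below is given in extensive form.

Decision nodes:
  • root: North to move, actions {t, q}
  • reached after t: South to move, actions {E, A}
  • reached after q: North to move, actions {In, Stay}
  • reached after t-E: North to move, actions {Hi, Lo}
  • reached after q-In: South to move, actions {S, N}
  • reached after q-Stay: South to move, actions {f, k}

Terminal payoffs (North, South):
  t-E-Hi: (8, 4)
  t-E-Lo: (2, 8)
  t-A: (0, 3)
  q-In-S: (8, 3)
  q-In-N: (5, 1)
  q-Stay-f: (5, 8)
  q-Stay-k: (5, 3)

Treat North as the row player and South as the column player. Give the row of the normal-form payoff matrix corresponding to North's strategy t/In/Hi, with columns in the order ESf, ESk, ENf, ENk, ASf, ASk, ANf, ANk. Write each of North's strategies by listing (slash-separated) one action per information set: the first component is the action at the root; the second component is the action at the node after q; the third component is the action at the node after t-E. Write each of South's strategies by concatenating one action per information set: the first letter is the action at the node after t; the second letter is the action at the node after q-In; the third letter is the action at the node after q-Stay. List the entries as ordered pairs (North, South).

(8,4) (8,4) (8,4) (8,4) (0,3) (0,3) (0,3) (0,3)

vs ESf: North plays t → South plays E at [t] → North plays Hi at [t-E] → (8, 4)
vs ESk: North plays t → South plays E at [t] → North plays Hi at [t-E] → (8, 4)
vs ENf: North plays t → South plays E at [t] → North plays Hi at [t-E] → (8, 4)
vs ENk: North plays t → South plays E at [t] → North plays Hi at [t-E] → (8, 4)
vs ASf: North plays t → South plays A at [t] → (0, 3)
vs ASk: North plays t → South plays A at [t] → (0, 3)
vs ANf: North plays t → South plays A at [t] → (0, 3)
vs ANk: North plays t → South plays A at [t] → (0, 3)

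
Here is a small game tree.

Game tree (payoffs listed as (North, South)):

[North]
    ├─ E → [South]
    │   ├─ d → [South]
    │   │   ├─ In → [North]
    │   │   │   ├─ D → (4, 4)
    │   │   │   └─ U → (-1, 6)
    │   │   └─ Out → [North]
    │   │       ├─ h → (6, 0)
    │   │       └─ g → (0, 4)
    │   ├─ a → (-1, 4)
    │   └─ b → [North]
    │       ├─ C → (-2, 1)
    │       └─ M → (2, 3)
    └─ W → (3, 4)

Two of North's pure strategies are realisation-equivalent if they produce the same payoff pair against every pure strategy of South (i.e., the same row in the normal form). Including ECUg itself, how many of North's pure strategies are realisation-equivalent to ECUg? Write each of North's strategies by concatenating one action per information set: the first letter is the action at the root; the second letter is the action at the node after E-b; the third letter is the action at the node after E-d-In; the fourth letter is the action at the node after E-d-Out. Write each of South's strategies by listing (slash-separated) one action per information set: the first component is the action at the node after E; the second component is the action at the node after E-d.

Row for ECUg (columns d/In, d/Out, a/In, a/Out, b/In, b/Out): (-1,6) (0,4) (-1,4) (-1,4) (-2,1) (-2,1).
Every one of North's information sets is on the play path for some reply by South when North follows ECUg.
Changing the action at any of them therefore changes at least one column, so only ECUg itself gives this row.

1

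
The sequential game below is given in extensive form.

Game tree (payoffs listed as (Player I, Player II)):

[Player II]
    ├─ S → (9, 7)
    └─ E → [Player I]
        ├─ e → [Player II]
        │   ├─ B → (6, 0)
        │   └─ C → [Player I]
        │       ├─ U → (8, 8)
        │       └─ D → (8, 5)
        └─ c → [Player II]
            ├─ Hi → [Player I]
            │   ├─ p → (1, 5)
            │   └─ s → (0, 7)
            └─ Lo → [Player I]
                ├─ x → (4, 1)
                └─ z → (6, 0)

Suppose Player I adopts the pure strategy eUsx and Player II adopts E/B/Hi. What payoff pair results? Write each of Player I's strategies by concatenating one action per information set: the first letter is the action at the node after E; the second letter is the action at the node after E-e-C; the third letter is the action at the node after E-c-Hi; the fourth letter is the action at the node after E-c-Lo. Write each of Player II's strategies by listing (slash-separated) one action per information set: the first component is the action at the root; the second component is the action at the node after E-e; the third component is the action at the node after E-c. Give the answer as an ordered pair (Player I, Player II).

(6, 0)

Trace the play path from the root:
  Player II plays E
  Player I plays e at [E]
  Player II plays B at [E-e]
→ terminal payoff (6, 0).
(Player I's choice at the node after E-e-C is never reached on this path, so it doesn't affect the outcome.)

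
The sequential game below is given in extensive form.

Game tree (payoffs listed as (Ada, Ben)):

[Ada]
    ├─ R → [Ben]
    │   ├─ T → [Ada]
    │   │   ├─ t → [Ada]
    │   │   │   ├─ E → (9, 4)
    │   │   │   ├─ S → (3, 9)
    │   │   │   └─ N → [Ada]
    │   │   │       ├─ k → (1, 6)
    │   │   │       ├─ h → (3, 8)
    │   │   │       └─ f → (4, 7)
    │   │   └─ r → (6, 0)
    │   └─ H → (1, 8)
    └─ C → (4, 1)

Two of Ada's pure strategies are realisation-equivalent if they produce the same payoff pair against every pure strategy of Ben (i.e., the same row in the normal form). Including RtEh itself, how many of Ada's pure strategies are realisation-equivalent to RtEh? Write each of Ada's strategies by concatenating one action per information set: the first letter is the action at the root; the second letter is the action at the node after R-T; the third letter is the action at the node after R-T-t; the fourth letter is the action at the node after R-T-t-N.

3

Row for RtEh (columns T, H): (9,4) (1,8).
Under RtEh, Ada's choice at the node after R-T-t-N can never be reached regardless of what Ben does, so varying those choices leaves every outcome unchanged.
Holding the reachable choices fixed and varying the unreachable one freely already gives 3 equivalent strategies.
No other strategy reproduces this row, so those 3 are the full class: RtEk, RtEh, RtEf.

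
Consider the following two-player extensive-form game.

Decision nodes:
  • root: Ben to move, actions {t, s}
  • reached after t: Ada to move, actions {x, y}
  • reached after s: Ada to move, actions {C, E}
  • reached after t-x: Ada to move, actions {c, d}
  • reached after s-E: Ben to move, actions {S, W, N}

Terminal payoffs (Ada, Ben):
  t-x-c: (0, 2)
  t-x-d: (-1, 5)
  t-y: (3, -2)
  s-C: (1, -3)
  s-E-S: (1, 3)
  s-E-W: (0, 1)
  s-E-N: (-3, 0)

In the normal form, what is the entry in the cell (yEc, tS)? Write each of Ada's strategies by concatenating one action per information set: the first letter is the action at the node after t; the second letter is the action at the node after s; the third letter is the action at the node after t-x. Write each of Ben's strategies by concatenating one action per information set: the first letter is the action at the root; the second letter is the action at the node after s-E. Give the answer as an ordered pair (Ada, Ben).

Trace the play path from the root:
  Ben plays t
  Ada plays y at [t]
→ terminal payoff (3, -2).
(Ada's choice at the node after s is never reached on this path, so it doesn't affect the outcome.)

(3, -2)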